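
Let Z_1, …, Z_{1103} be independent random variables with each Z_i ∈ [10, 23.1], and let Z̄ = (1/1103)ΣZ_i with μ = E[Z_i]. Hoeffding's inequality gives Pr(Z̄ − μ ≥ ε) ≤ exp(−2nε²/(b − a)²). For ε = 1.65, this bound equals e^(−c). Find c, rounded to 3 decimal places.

34.997

c = 2nε²/(b − a)² = 2·1103·1.65² / 13.1² = 34.9970.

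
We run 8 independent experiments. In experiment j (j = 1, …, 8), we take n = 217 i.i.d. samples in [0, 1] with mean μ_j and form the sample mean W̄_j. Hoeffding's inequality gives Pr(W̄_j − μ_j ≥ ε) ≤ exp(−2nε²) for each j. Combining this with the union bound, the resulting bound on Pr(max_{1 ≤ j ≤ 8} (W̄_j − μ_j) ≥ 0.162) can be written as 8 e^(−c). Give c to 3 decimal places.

Union bound over the 8 events: Pr(max_{1 ≤ j ≤ 8} (W̄_j − μ_j) ≥ 0.162) ≤ 8·exp(−2nε²) = 8 exp(−2·217·0.162²).
So c = 2·217·0.162² = 11.3899.

11.390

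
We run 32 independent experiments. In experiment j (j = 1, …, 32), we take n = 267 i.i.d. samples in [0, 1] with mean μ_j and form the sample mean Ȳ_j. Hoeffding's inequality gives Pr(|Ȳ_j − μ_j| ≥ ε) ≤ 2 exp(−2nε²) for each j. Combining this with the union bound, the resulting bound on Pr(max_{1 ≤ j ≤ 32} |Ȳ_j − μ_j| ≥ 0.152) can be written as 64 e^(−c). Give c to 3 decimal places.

Union bound over the 32 events: Pr(max_{1 ≤ j ≤ 32} |Ȳ_j − μ_j| ≥ 0.152) ≤ 32·2·exp(−2nε²) = 64 exp(−2·267·0.152²).
So c = 2·267·0.152² = 12.3375.

12.338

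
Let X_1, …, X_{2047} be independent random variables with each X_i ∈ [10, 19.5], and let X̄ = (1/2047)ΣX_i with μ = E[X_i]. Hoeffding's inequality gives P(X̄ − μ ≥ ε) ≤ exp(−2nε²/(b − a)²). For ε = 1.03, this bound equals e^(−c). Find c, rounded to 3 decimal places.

c = 2nε²/(b − a)² = 2·2047·1.03² / 9.5² = 48.1255.

48.125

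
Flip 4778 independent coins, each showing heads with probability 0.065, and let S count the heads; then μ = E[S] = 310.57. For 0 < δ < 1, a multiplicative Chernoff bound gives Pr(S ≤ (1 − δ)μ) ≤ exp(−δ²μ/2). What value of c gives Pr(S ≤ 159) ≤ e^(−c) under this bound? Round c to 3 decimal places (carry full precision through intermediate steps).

36.986

Write 159 = (1 − δ)μ, so δ = 1 − 159/310.57 = 0.4880381…
Then the exponent is δ²μ/2 = (μ − 159)²/(2μ) = 36.985969.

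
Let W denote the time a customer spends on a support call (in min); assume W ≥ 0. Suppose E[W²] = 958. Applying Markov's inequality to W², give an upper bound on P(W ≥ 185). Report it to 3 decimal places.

Since W ≥ 0, the event {W ≥ 185} is the same as {W² ≥ 34225}.
Markov's inequality applied to W² gives P(W² ≥ 34225) ≤ E[W²]/34225 = 958/34225 = 0.0280.

0.028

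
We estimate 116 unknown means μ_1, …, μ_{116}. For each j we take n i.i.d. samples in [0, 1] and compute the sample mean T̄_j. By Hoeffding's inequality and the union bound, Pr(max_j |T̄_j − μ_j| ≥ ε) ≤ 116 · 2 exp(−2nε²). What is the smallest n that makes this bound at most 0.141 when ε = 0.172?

126

Need 2·116·exp(−2nε²) ≤ 0.141, i.e. exp(−2nε²) ≤ 0.141/232.
So 2nε² ≥ ln(232/0.141) = 7.405733.
Hence n ≥ 7.405733/(2·0.172²) = 125.164.
The smallest integer n is 126.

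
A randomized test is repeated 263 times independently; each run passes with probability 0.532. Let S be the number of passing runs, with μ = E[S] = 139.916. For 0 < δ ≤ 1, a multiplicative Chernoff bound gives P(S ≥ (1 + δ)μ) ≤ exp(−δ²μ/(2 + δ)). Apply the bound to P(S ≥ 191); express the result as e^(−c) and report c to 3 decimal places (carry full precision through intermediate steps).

7.886

Write 191 = (1 + δ)μ, so δ = 191/139.916 − 1 = 0.3651048…
Then the exponent is δ²μ/(2 + δ) = (191 − μ)² / (μ·(2 + δ)) = 7.885914.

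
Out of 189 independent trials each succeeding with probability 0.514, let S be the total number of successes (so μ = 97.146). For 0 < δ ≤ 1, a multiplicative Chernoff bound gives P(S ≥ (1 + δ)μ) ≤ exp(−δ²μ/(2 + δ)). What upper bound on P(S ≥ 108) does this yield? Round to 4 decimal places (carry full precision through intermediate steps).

0.5631

Write 108 = (1 + δ)μ, so δ = 108/97.146 − 1 = 0.1117287…
Then the exponent is δ²μ/(2 + δ) = (108 − μ)² / (μ·(2 + δ)) = 0.574271.
Bound = exp(−0.574271) = 0.56312.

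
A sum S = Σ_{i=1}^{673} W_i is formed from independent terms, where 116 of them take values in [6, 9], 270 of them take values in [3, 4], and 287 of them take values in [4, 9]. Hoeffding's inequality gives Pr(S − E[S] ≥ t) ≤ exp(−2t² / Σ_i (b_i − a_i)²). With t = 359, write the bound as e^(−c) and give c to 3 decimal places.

30.364

Σ(b_i − a_i)² = 116·3² + 270·1² + 287·5² = 8489.
c = 2t² / 8489 = 2·359² / 8489 = 30.3642.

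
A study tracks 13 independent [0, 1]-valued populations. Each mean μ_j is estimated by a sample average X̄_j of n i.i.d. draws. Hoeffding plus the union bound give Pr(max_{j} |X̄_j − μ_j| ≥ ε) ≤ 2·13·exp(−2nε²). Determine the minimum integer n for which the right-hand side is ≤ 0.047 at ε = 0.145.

151

Need 2·13·exp(−2nε²) ≤ 0.047, i.e. exp(−2nε²) ≤ 0.047/26.
So 2nε² ≥ ln(26/0.047) = 6.315704.
Hence n ≥ 6.315704/(2·0.145²) = 150.195.
The smallest integer n is 151.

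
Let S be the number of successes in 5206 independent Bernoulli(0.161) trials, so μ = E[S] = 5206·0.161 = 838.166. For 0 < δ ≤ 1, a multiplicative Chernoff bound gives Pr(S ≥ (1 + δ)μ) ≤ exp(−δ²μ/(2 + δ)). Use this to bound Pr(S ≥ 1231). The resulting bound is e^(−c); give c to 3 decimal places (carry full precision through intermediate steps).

Write 1231 = (1 + δ)μ, so δ = 1231/838.166 − 1 = 0.4686828…
Then the exponent is δ²μ/(2 + δ) = (1231 − μ)² / (μ·(2 + δ)) = 74.580073.

74.580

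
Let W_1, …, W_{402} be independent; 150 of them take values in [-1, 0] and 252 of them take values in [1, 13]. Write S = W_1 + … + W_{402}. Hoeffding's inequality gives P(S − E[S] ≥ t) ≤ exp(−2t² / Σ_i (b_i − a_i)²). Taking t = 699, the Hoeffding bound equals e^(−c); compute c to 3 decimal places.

26.818

Σ(b_i − a_i)² = 150·1² + 252·12² = 36438.
c = 2t² / 36438 = 2·699² / 36438 = 26.8182.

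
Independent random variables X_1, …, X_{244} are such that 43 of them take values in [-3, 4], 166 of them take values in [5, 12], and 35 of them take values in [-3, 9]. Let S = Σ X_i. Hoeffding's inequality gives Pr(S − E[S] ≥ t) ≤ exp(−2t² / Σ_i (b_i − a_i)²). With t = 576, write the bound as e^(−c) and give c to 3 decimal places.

43.423

Σ(b_i − a_i)² = 43·7² + 166·7² + 35·12² = 15281.
c = 2t² / 15281 = 2·576² / 15281 = 43.4233.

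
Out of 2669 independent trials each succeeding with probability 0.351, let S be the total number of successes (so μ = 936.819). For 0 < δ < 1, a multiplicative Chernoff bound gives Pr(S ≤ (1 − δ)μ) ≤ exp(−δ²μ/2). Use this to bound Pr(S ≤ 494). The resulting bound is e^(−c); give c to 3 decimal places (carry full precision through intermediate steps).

Write 494 = (1 − δ)μ, so δ = 1 − 494/936.819 = 0.4726836…
Then the exponent is δ²μ/2 = (μ − 494)²/(2μ) = 104.656645.

104.657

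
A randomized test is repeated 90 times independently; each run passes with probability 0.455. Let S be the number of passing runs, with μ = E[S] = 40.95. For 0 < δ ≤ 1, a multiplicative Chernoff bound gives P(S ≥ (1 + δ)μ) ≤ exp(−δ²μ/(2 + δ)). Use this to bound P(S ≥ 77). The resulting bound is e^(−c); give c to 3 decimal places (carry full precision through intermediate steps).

Write 77 = (1 + δ)μ, so δ = 77/40.95 − 1 = 0.8803419…
Then the exponent is δ²μ/(2 + δ) = (77 − μ)² / (μ·(2 + δ)) = 11.018249.

11.018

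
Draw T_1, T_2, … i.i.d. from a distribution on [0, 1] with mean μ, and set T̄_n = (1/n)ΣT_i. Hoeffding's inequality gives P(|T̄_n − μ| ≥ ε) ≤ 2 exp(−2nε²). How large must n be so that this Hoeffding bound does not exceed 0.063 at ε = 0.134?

97

Require 2·exp(−2nε²) ≤ 0.063, i.e. 2nε² ≥ ln(2/0.063) = 3.457768.
So n ≥ 3.457768 / (2·0.134²) = 96.284.
The smallest integer n is 97.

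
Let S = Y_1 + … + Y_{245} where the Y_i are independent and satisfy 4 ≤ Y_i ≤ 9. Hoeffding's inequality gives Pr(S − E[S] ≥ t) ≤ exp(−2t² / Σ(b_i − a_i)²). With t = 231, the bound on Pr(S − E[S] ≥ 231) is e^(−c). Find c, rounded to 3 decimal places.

17.424

Σ(b_i − a_i)² = 245·(5)² = 6125.
c = 2t²/6125 = 2·231²/6125 = 17.4240.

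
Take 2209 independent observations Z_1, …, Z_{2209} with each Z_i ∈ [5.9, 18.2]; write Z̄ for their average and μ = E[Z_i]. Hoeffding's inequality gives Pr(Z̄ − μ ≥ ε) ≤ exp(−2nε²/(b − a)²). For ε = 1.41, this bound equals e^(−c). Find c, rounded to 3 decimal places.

58.057

c = 2nε²/(b − a)² = 2·2209·1.41² / 12.3² = 58.0569.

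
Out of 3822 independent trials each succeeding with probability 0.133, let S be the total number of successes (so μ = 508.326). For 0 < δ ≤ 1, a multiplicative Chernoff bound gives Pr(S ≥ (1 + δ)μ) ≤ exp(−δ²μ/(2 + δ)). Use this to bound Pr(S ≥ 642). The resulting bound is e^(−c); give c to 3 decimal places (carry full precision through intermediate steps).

15.534

Write 642 = (1 + δ)μ, so δ = 642/508.326 − 1 = 0.262969…
Then the exponent is δ²μ/(2 + δ) = (642 − μ)² / (μ·(2 + δ)) = 15.533630.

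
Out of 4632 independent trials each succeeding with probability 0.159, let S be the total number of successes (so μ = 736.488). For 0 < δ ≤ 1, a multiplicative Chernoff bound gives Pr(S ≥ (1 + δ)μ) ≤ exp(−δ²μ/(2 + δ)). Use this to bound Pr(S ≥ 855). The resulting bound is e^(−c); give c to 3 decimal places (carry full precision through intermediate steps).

Write 855 = (1 + δ)μ, so δ = 855/736.488 − 1 = 0.160915…
Then the exponent is δ²μ/(2 + δ) = (855 − μ)² / (μ·(2 + δ)) = 8.825134.

8.825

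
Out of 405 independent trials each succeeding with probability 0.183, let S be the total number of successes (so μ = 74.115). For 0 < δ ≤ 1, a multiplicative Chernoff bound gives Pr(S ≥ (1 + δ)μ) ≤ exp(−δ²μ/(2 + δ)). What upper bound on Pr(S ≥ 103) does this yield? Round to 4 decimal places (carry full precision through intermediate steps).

Write 103 = (1 + δ)μ, so δ = 103/74.115 − 1 = 0.3897322…
Then the exponent is δ²μ/(2 + δ) = (103 − μ)² / (μ·(2 + δ)) = 4.710743.
Bound = exp(−4.710743) = 0.00900.

0.0090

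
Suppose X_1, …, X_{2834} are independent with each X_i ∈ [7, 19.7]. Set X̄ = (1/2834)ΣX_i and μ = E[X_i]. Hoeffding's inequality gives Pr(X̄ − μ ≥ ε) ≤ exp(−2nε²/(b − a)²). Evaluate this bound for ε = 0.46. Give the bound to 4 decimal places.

0.0006

Exponent: 2nε²/(b − a)² = 2·2834·0.46² / 12.7² = 7.43598.
Bound = exp(−7.43598) = 0.00059.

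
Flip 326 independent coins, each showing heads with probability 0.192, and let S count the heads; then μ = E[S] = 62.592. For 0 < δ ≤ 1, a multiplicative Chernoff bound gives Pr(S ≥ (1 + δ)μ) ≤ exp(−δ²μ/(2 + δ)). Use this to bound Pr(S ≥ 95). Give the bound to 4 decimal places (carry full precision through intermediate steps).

Write 95 = (1 + δ)μ, so δ = 95/62.592 − 1 = 0.5177658…
Then the exponent is δ²μ/(2 + δ) = (95 − μ)² / (μ·(2 + δ)) = 6.664542.
Bound = exp(−6.664542) = 0.00128.

0.0013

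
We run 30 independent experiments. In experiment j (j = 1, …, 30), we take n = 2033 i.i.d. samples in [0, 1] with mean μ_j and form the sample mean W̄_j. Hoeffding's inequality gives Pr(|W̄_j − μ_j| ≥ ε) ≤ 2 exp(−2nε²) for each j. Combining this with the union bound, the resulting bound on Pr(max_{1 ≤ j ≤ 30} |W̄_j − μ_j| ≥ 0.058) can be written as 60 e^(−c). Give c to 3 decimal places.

13.678

Union bound over the 30 events: Pr(max_{1 ≤ j ≤ 30} |W̄_j − μ_j| ≥ 0.058) ≤ 30·2·exp(−2nε²) = 60 exp(−2·2033·0.058²).
So c = 2·2033·0.058² = 13.6780.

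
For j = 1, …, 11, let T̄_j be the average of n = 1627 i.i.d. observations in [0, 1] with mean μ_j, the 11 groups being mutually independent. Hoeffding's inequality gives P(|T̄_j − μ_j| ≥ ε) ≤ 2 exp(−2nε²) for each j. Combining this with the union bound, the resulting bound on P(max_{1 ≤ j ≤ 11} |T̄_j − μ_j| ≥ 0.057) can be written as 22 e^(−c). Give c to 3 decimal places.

Union bound over the 11 events: P(max_{1 ≤ j ≤ 11} |T̄_j − μ_j| ≥ 0.057) ≤ 11·2·exp(−2nε²) = 22 exp(−2·1627·0.057²).
So c = 2·1627·0.057² = 10.5722.

10.572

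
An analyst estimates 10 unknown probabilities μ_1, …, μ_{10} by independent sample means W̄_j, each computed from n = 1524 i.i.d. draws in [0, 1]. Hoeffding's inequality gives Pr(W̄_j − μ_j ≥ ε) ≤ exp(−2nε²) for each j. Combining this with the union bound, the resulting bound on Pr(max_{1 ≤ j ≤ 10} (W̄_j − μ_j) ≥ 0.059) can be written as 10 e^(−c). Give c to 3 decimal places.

10.610

Union bound over the 10 events: Pr(max_{1 ≤ j ≤ 10} (W̄_j − μ_j) ≥ 0.059) ≤ 10·exp(−2nε²) = 10 exp(−2·1524·0.059²).
So c = 2·1524·0.059² = 10.6101.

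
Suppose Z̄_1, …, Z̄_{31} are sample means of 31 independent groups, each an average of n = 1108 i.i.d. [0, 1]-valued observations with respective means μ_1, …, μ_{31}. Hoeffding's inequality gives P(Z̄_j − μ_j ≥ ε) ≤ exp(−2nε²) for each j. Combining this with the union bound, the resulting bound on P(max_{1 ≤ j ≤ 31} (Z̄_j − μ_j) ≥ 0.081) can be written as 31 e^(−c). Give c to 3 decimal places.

14.539

Union bound over the 31 events: P(max_{1 ≤ j ≤ 31} (Z̄_j − μ_j) ≥ 0.081) ≤ 31·exp(−2nε²) = 31 exp(−2·1108·0.081²).
So c = 2·1108·0.081² = 14.5392.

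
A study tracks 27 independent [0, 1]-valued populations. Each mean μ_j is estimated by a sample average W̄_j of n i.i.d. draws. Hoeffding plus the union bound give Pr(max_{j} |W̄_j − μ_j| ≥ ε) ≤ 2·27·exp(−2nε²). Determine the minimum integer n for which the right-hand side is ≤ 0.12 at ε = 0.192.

83

Need 2·27·exp(−2nε²) ≤ 0.12, i.e. exp(−2nε²) ≤ 0.12/54.
So 2nε² ≥ ln(54/0.12) = 6.109248.
Hence n ≥ 6.109248/(2·0.192²) = 82.862.
The smallest integer n is 83.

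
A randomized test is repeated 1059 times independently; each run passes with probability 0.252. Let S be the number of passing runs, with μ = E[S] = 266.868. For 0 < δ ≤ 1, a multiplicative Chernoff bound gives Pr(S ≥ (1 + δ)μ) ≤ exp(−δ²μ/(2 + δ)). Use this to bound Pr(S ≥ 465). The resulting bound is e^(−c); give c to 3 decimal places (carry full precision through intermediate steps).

53.638

Write 465 = (1 + δ)μ, so δ = 465/266.868 − 1 = 0.7424345…
Then the exponent is δ²μ/(2 + δ) = (465 − μ)² / (μ·(2 + δ)) = 53.638483.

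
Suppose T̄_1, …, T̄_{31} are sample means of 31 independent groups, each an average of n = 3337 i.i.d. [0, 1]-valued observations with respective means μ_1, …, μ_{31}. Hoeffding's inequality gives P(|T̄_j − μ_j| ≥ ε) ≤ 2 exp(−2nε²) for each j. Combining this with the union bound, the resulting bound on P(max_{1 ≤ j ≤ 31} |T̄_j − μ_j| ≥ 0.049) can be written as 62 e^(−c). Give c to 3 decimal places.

16.024

Union bound over the 31 events: P(max_{1 ≤ j ≤ 31} |T̄_j − μ_j| ≥ 0.049) ≤ 31·2·exp(−2nε²) = 62 exp(−2·3337·0.049²).
So c = 2·3337·0.049² = 16.0243.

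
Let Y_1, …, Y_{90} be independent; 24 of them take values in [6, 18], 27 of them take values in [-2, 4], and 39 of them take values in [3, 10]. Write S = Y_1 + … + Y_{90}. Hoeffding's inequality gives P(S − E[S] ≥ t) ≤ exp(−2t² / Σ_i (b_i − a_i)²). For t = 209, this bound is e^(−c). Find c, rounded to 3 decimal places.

Σ(b_i − a_i)² = 24·12² + 27·6² + 39·7² = 6339.
c = 2t² / 6339 = 2·209² / 6339 = 13.7817.

13.782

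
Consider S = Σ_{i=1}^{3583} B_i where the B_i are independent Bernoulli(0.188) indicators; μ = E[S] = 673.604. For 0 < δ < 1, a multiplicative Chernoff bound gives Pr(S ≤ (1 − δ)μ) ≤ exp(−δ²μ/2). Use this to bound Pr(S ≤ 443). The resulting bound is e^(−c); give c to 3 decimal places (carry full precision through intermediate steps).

39.473

Write 443 = (1 − δ)μ, so δ = 1 − 443/673.604 = 0.3423436…
Then the exponent is δ²μ/2 = (μ − 443)²/(2μ) = 39.472899.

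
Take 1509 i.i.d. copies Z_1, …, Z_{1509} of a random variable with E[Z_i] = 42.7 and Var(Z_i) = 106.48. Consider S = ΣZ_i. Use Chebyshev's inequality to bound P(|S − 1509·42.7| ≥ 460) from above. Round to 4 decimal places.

Var(S) = n·Var(Z_i) = 1509·106.48 = 160678.32.
Chebyshev: P(|S − 1509·42.7| ≥ 460) ≤ Var(S)/460² = 160678.32/211600 = 0.7593.

0.7593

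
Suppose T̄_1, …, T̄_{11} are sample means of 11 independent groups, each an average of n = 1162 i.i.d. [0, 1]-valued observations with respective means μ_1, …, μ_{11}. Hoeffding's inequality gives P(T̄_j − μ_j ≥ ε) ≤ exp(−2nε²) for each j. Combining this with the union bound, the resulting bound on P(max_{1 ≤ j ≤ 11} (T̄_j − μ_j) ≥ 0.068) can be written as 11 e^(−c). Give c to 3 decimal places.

Union bound over the 11 events: P(max_{1 ≤ j ≤ 11} (T̄_j − μ_j) ≥ 0.068) ≤ 11·exp(−2nε²) = 11 exp(−2·1162·0.068²).
So c = 2·1162·0.068² = 10.7462.

10.746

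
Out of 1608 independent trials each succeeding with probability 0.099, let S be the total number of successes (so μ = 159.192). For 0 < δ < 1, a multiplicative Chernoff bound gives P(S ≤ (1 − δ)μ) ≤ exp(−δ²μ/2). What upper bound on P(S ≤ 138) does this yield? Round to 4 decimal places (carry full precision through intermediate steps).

Write 138 = (1 − δ)μ, so δ = 1 − 138/159.192 = 0.1331223…
Then the exponent is δ²μ/2 = (μ − 138)²/(2μ) = 1.410564.
Bound = exp(−1.410564) = 0.24401.

0.2440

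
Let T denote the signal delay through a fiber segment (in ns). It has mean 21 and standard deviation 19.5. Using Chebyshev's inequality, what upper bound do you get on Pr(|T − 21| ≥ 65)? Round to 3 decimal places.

Chebyshev: Pr(|T − μ| ≥ t) ≤ Var(T)/t².
Var(T) = σ² = 19.5² = 380.25.
Bound = 380.25 / 4225 = 0.0900.

0.090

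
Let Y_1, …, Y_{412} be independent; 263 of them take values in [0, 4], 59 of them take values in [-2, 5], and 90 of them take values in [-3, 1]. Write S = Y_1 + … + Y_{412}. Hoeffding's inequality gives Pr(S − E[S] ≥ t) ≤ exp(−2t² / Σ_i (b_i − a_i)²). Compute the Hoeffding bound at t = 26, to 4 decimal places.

0.8536

Σ(b_i − a_i)² = 263·4² + 59·7² + 90·4² = 8539.
Exponent = 2·26² / 8539 = 0.15833.
Bound = exp(−0.15833) = 0.85357.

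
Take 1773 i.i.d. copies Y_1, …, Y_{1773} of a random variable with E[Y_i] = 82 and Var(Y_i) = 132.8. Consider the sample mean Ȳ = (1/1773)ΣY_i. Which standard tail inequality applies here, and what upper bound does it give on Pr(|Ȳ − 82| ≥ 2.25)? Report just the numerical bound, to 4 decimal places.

With mean and variance of each term known, Chebyshev's inequality bounds the deviation of the sum (or sample mean).
Var(Ȳ) = Var(Y_i)/n = 132.8/1773 = 0.074901.
Chebyshev: Pr(|Ȳ − 82| ≥ 2.25) ≤ Var(Ȳ)/(2.25)² = 132.8/(1773·2.25²) = 0.0148.

0.0148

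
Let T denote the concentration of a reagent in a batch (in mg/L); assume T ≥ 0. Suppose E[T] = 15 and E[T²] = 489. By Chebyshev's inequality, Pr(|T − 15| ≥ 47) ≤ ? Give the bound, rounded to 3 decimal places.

0.120

Var(T) = E[T²] − (E[T])² = 489 − 225 = 264.
Chebyshev's inequality: Pr(|T − μ| ≥ t) ≤ Var(T)/t² = 264/2209 = 0.1195.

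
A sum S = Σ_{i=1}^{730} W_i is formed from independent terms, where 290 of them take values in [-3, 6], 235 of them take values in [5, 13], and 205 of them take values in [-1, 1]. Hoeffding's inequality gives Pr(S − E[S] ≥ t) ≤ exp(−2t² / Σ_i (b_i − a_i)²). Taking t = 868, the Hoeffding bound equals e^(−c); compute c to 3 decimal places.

38.293

Σ(b_i − a_i)² = 290·9² + 235·8² + 205·2² = 39350.
c = 2t² / 39350 = 2·868² / 39350 = 38.2935.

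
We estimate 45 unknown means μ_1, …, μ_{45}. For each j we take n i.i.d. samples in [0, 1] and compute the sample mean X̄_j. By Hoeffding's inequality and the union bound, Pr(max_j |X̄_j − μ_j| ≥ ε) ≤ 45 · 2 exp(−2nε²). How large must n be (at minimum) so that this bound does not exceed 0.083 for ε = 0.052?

1293

Need 2·45·exp(−2nε²) ≤ 0.083, i.e. exp(−2nε²) ≤ 0.083/90.
So 2nε² ≥ ln(90/0.083) = 6.988724.
Hence n ≥ 6.988724/(2·0.052²) = 1292.294.
The smallest integer n is 1293.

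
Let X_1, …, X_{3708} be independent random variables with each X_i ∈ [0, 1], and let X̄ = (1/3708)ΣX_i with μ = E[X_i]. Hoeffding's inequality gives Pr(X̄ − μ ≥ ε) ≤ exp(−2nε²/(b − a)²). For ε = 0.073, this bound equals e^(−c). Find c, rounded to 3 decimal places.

c = 2nε²/(b − a)² = 2·3708·0.073² / 1² = 39.5199.

39.520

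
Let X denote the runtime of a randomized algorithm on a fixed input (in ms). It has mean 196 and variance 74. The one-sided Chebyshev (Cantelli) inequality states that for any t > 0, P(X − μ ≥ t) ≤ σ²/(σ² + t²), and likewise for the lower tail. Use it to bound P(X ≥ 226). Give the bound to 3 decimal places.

Here σ² = 74 and t = 30, so σ² + t² = 974.
Cantelli's bound: 74/974 = 0.0760.

0.076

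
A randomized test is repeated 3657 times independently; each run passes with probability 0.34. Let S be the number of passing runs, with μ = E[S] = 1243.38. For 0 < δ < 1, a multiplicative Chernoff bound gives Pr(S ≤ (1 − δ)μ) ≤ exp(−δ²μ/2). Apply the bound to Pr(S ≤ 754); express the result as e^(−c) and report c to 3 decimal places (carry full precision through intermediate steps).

Write 754 = (1 − δ)μ, so δ = 1 − 754/1243.38 = 0.3935884…
Then the exponent is δ²μ/2 = (μ − 754)²/(2μ) = 96.307156.

96.307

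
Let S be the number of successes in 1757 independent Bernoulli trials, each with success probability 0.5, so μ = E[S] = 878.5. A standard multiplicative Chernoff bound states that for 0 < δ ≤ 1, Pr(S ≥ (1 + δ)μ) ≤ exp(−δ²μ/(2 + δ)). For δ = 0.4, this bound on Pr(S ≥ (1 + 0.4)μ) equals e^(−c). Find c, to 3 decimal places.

58.567

c = δ²μ/(2 + δ) = 0.4²·878.5/(2 + 0.4) = 58.5667.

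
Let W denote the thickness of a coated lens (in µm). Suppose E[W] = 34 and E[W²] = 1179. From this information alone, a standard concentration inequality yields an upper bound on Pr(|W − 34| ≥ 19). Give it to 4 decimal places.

The first two moments determine the variance, so Chebyshev's inequality is the sharpest standard bound available.
Var(W) = E[W²] − (E[W])² = 1179 − 1156 = 23.
Chebyshev's inequality: Pr(|W − μ| ≥ t) ≤ Var(W)/t² = 23/361 = 0.0637.

0.0637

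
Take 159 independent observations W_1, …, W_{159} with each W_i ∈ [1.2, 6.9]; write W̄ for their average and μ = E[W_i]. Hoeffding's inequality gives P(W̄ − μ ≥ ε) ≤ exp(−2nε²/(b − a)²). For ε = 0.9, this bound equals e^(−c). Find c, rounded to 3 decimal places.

7.928

c = 2nε²/(b − a)² = 2·159·0.9² / 5.7² = 7.9280.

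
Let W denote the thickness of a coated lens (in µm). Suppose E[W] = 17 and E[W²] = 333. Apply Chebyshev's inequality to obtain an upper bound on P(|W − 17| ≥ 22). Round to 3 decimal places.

Var(W) = E[W²] − (E[W])² = 333 − 289 = 44.
Chebyshev's inequality: P(|W − μ| ≥ t) ≤ Var(W)/t² = 44/484 = 0.0909.

0.091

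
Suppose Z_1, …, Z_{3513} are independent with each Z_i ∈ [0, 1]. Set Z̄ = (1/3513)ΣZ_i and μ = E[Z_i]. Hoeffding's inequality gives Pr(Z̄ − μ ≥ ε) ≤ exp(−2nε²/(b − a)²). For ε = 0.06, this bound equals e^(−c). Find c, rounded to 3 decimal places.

c = 2nε²/(b − a)² = 2·3513·0.06² / 1² = 25.2936.

25.294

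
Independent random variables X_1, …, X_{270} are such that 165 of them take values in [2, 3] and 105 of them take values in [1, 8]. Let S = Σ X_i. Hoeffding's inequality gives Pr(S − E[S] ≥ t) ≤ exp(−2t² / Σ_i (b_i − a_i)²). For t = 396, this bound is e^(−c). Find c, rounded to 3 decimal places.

59.064

Σ(b_i − a_i)² = 165·1² + 105·7² = 5310.
c = 2t² / 5310 = 2·396² / 5310 = 59.0644.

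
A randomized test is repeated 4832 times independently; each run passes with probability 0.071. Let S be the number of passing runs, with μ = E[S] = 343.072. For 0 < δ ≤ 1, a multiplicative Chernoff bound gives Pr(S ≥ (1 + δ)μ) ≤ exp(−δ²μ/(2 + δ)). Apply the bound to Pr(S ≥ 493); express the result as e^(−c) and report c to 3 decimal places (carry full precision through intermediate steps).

Write 493 = (1 + δ)μ, so δ = 493/343.072 − 1 = 0.4370161…
Then the exponent is δ²μ/(2 + δ) = (493 − μ)² / (μ·(2 + δ)) = 26.885729.

26.886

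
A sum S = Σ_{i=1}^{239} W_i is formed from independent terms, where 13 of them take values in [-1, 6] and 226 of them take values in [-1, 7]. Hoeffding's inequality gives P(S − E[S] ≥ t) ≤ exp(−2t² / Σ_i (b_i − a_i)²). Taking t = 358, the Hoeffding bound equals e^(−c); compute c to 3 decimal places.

Σ(b_i − a_i)² = 13·7² + 226·8² = 15101.
c = 2t² / 15101 = 2·358² / 15101 = 16.9742.

16.974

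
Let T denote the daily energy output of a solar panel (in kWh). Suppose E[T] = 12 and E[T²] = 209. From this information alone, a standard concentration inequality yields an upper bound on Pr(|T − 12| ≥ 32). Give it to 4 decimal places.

0.0635

The first two moments determine the variance, so Chebyshev's inequality is the sharpest standard bound available.
Var(T) = E[T²] − (E[T])² = 209 − 144 = 65.
Chebyshev's inequality: Pr(|T − μ| ≥ t) ≤ Var(T)/t² = 65/1024 = 0.0635.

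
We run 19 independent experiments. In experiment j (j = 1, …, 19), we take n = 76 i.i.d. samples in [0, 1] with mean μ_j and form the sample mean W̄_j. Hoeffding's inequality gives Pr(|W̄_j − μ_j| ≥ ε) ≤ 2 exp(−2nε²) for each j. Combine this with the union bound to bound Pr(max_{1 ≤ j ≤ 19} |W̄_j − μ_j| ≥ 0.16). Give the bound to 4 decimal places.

0.7760

Per-experiment Hoeffding bound: 2·exp(−2·76·0.16²) = 2·exp(−3.89120) = 0.040842.
Union bound over 19 events: 19·0.040842 = 0.77599.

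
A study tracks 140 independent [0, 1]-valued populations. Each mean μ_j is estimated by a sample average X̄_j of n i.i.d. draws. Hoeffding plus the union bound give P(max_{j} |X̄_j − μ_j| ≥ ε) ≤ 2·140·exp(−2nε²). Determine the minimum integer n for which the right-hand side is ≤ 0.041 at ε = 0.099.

451

Need 2·140·exp(−2nε²) ≤ 0.041, i.e. exp(−2nε²) ≤ 0.041/280.
So 2nε² ≥ ln(280/0.041) = 8.828973.
Hence n ≥ 8.828973/(2·0.099²) = 450.412.
The smallest integer n is 451.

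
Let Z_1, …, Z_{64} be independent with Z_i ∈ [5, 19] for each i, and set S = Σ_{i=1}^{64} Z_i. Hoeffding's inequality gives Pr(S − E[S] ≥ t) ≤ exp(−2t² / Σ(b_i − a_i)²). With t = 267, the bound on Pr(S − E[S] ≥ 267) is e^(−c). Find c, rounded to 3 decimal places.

11.366

Σ(b_i − a_i)² = 64·(14)² = 12544.
c = 2t²/12544 = 2·267²/12544 = 11.3662.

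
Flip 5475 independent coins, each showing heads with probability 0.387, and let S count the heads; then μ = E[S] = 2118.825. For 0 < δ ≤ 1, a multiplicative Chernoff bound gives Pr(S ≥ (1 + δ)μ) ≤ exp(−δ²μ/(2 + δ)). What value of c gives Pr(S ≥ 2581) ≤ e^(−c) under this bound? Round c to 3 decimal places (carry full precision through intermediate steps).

Write 2581 = (1 + δ)μ, so δ = 2581/2118.825 − 1 = 0.218128…
Then the exponent is δ²μ/(2 + δ) = (2581 − μ)² / (μ·(2 + δ)) = 45.449720.

45.450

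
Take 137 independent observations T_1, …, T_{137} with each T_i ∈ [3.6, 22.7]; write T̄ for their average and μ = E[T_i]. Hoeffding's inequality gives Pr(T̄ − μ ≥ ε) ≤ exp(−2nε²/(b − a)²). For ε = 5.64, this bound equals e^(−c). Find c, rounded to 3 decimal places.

23.891

c = 2nε²/(b − a)² = 2·137·5.64² / 19.1² = 23.8914.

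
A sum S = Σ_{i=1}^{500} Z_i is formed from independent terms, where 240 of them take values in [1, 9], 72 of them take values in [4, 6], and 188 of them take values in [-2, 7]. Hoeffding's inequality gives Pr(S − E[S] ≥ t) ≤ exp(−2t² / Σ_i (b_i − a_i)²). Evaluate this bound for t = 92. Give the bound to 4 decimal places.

0.5780

Σ(b_i − a_i)² = 240·8² + 72·2² + 188·9² = 30876.
Exponent = 2·92² / 30876 = 0.54826.
Bound = exp(−0.54826) = 0.57796.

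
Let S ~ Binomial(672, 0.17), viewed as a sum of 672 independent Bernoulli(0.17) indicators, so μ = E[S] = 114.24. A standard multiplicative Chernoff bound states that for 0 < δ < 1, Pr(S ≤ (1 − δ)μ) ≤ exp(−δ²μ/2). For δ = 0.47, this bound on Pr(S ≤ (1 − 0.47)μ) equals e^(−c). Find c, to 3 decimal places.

c = δ²μ/2 = 0.47²·114.24/2 = 12.6178.

12.618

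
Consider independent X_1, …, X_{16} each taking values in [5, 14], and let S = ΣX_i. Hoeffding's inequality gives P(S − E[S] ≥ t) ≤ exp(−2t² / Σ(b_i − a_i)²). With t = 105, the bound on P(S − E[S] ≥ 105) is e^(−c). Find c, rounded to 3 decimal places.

Σ(b_i − a_i)² = 16·(9)² = 1296.
c = 2t²/1296 = 2·105²/1296 = 17.0139.

17.014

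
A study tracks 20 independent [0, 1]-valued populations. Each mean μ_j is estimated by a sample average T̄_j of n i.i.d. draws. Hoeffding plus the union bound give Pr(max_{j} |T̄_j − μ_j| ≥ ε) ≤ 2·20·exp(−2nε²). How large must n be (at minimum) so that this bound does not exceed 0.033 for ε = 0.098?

370

Need 2·20·exp(−2nε²) ≤ 0.033, i.e. exp(−2nε²) ≤ 0.033/40.
So 2nε² ≥ ln(40/0.033) = 7.100127.
Hence n ≥ 7.100127/(2·0.098²) = 369.644.
The smallest integer n is 370.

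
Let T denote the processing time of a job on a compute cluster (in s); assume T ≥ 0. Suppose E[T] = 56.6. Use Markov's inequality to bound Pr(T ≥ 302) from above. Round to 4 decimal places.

Markov's inequality: for a non-negative random variable, Pr(T ≥ a) ≤ E[T]/a.
Here E[T] = 56.6 and a = 302, so the bound is 56.6/302 = 0.1874.

0.1874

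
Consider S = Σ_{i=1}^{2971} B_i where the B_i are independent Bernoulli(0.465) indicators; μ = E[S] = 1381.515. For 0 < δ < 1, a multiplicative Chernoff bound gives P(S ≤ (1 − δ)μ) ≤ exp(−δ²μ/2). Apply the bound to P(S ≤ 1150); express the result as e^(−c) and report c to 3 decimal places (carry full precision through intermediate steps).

19.399

Write 1150 = (1 − δ)μ, so δ = 1 − 1150/1381.515 = 0.1675805…
Then the exponent is δ²μ/2 = (μ − 1150)²/(2μ) = 19.398702.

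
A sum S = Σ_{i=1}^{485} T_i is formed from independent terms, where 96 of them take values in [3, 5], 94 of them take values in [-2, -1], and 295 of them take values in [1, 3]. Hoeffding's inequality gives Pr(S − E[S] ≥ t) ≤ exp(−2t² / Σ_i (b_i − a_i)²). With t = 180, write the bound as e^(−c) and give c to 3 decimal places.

39.083

Σ(b_i − a_i)² = 96·2² + 94·1² + 295·2² = 1658.
c = 2t² / 1658 = 2·180² / 1658 = 39.0832.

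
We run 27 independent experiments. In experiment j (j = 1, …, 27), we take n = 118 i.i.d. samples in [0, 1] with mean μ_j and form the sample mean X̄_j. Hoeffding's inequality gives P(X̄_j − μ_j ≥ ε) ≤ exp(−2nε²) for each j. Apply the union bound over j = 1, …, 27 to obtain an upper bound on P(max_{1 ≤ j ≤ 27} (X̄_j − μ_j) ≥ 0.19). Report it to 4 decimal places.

0.0054

Per-experiment Hoeffding bound: exp(−2·118·0.19²) = exp(−8.51960) = 0.00019952.
Union bound over 27 events: 27·0.00019952 = 0.00539.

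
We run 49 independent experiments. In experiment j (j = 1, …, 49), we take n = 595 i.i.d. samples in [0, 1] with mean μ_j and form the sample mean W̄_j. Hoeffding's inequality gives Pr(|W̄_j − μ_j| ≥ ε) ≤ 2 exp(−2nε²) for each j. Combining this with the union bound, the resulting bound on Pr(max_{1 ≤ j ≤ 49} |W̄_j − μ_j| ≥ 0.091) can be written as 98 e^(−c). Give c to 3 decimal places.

Union bound over the 49 events: Pr(max_{1 ≤ j ≤ 49} |W̄_j − μ_j| ≥ 0.091) ≤ 49·2·exp(−2nε²) = 98 exp(−2·595·0.091²).
So c = 2·595·0.091² = 9.8544.

9.854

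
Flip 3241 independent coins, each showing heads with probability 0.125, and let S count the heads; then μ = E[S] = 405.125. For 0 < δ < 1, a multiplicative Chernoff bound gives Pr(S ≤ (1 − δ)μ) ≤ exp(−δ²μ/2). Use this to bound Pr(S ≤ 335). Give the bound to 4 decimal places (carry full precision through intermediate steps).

Write 335 = (1 − δ)μ, so δ = 1 − 335/405.125 = 0.1730947…
Then the exponent is δ²μ/2 = (μ − 335)²/(2μ) = 6.069134.
Bound = exp(−6.069134) = 0.00231.

0.0023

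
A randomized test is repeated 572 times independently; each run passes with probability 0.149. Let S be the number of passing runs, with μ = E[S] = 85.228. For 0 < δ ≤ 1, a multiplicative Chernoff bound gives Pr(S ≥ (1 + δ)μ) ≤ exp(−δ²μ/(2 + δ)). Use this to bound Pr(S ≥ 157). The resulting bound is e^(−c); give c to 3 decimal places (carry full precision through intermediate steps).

21.266

Write 157 = (1 + δ)μ, so δ = 157/85.228 − 1 = 0.8421176…
Then the exponent is δ²μ/(2 + δ) = (157 − μ)² / (μ·(2 + δ)) = 21.265997.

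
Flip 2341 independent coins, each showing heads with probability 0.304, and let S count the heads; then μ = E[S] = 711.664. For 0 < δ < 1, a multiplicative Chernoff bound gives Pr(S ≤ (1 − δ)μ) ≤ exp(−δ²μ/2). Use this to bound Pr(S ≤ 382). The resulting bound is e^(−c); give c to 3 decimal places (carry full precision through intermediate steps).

Write 382 = (1 − δ)μ, so δ = 1 − 382/711.664 = 0.4632298…
Then the exponent is δ²μ/2 = (μ − 382)²/(2μ) = 76.355101.

76.355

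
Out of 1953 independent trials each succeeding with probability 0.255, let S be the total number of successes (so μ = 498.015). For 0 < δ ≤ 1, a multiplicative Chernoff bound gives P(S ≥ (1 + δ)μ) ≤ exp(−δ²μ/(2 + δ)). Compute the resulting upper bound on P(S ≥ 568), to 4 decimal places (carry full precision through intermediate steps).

Write 568 = (1 + δ)μ, so δ = 568/498.015 − 1 = 0.1405279…
Then the exponent is δ²μ/(2 + δ) = (568 − μ)² / (μ·(2 + δ)) = 4.594588.
Bound = exp(−4.594588) = 0.01011.

0.0101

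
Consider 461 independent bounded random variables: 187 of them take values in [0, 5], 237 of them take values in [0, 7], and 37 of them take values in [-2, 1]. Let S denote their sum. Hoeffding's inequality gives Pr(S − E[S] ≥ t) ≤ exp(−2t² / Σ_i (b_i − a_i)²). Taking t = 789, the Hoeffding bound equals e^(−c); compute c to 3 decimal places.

Σ(b_i − a_i)² = 187·5² + 237·7² + 37·3² = 16621.
c = 2t² / 16621 = 2·789² / 16621 = 74.9078.

74.908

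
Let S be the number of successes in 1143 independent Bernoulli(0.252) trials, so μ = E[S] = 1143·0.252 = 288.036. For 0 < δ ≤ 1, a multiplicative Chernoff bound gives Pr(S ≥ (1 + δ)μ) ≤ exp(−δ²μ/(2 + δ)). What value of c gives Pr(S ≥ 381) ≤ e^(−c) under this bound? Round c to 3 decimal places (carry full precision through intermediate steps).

12.918

Write 381 = (1 + δ)μ, so δ = 381/288.036 − 1 = 0.3227513…
Then the exponent is δ²μ/(2 + δ) = (381 − μ)² / (μ·(2 + δ)) = 12.917549.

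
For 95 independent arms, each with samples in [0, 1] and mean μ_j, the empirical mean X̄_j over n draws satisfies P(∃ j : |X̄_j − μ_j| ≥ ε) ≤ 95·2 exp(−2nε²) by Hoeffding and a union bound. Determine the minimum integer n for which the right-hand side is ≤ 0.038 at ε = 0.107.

372

Need 2·95·exp(−2nε²) ≤ 0.038, i.e. exp(−2nε²) ≤ 0.038/190.
So 2nε² ≥ ln(190/0.038) = 8.517193.
Hence n ≥ 8.517193/(2·0.107²) = 371.962.
The smallest integer n is 372.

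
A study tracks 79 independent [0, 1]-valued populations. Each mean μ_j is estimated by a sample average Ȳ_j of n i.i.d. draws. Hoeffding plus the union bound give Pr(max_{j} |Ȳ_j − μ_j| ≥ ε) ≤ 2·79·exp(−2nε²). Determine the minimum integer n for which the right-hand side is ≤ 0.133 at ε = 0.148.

162

Need 2·79·exp(−2nε²) ≤ 0.133, i.e. exp(−2nε²) ≤ 0.133/158.
So 2nε² ≥ ln(158/0.133) = 7.080001.
Hence n ≥ 7.080001/(2·0.148²) = 161.614.
The smallest integer n is 162.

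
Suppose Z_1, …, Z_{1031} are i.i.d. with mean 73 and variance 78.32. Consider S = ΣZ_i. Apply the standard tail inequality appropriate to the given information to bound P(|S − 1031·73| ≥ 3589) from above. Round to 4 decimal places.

With mean and variance of each term known, Chebyshev's inequality bounds the deviation of the sum (or sample mean).
Var(S) = n·Var(Z_i) = 1031·78.32 = 80747.92.
Chebyshev: P(|S − 1031·73| ≥ 3589) ≤ Var(S)/3589² = 80747.92/12880921 = 0.0063.

0.0063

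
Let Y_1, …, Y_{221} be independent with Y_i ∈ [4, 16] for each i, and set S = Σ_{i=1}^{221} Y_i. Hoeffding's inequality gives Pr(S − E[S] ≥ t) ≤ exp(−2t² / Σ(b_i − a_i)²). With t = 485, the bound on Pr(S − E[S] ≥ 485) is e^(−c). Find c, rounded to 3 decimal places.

Σ(b_i − a_i)² = 221·(12)² = 31824.
c = 2t²/31824 = 2·485²/31824 = 14.7829.

14.783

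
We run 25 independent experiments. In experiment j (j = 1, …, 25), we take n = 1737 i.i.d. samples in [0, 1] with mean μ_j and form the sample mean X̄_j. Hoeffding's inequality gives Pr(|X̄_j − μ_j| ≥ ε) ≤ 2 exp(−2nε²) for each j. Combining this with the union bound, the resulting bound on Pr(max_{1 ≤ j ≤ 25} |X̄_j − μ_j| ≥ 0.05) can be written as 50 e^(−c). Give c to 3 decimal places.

8.685

Union bound over the 25 events: Pr(max_{1 ≤ j ≤ 25} |X̄_j − μ_j| ≥ 0.05) ≤ 25·2·exp(−2nε²) = 50 exp(−2·1737·0.05²).
So c = 2·1737·0.05² = 8.6850.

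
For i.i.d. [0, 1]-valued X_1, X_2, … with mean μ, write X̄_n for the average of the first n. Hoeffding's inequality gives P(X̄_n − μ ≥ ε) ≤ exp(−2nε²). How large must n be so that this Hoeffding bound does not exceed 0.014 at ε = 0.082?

318

Require exp(−2nε²) ≤ 0.014, i.e. 2nε² ≥ ln(1/0.014) = 4.268698.
So n ≥ 4.268698 / (2·0.082²) = 317.423.
The smallest integer n is 318.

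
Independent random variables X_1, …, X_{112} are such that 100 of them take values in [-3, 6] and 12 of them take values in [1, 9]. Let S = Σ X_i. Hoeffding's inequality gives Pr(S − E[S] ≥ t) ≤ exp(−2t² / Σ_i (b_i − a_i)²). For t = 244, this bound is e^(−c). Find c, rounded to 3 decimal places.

13.427

Σ(b_i − a_i)² = 100·9² + 12·8² = 8868.
c = 2t² / 8868 = 2·244² / 8868 = 13.4272.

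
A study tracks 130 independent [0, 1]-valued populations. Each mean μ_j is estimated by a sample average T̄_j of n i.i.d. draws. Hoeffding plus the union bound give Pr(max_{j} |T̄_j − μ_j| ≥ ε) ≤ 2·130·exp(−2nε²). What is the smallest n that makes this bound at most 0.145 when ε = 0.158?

151

Need 2·130·exp(−2nε²) ≤ 0.145, i.e. exp(−2nε²) ≤ 0.145/260.
So 2nε² ≥ ln(260/0.145) = 7.491703.
Hence n ≥ 7.491703/(2·0.158²) = 150.050.
The smallest integer n is 151.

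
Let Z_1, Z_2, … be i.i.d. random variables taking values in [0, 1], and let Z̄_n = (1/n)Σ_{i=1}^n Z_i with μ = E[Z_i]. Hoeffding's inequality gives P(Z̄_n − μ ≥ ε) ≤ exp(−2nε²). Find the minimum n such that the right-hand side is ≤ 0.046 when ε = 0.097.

Require exp(−2nε²) ≤ 0.046, i.e. 2nε² ≥ ln(1/0.046) = 3.079114.
So n ≥ 3.079114 / (2·0.097²) = 163.626.
The smallest integer n is 164.

164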